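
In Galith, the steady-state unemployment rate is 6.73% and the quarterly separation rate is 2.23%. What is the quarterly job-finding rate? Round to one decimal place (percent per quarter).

Job-finding rate ≈ 30.9% per quarter.

From u* = s/(s+f): f = s·(1−u)/u.
f = 2.23 × (1 − 0.0673) / 0.0673 = 2.0799 / 0.0673 ≈ 30.9% per quarter.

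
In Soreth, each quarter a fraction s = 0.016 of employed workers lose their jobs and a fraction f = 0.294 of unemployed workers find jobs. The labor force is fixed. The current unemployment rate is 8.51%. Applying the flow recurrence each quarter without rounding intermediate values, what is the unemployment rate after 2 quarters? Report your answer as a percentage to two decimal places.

With a fixed labor force, u_{t+1} = u_t + s·(1−u_t) − f·u_t = u_t·(1−s−f) + s.
Here 1−s−f = 0.690 and s = 0.016.
u_1 = 0.085100 × 0.690 + 0.016 = 0.074719.
u_2 = 0.074719 × 0.690 + 0.016 = 0.067556.

Unemployment rate after two quarters ≈ 6.76%.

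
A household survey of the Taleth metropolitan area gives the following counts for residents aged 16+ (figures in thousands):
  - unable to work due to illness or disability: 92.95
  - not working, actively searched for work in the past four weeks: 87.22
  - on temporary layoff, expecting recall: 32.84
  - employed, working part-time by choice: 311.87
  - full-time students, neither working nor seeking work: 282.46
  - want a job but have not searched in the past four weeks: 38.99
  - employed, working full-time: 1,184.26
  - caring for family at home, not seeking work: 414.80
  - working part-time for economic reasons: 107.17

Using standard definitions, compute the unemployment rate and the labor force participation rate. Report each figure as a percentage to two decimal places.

Employed = 311.87 + 1,184.26 + 107.17 = 1,603.30 thousand (anyone who worked, including part-time for economic reasons, counts as employed).
Unemployed = 87.22 + 32.84 = 120.06 thousand (jobless and actively searching, or on temporary layoff).
Labor force = 1,603.30 + 120.06 = 1,723.36 thousand.
Not in labor force = 92.95 + 282.46 + 38.99 + 414.80 = 829.20 thousand (those not working and not actively searching are outside the labor force — including those who want a job but have given up searching).
Civilian working-age population = 1,723.36 + 829.20 = 2,552.56 thousand.
Unemployment rate = 120.06 / 1,723.36 = 6.97%.
Labor force participation rate = 1,723.36 / 2,552.56 = 67.51%.

Unemployment rate ≈ 6.97%; labor force participation rate ≈ 67.51%.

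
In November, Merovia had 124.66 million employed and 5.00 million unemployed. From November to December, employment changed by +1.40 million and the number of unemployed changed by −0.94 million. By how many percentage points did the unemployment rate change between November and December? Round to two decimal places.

The unemployment rate changed by −0.74 percentage points.

November: labor force = 124.66 + 5.00 = 129.66; u = 5.00/129.66 = 3.86%.
December: labor force = 126.06 + 4.06 = 130.12; u = 4.06/130.12 = 3.12%.
Change = 3.12% − 3.86% = −0.74 pp.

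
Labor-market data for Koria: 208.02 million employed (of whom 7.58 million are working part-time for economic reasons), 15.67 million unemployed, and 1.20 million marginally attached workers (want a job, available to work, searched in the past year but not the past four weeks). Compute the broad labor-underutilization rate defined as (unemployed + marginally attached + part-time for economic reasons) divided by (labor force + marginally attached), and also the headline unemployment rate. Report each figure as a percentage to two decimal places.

Labor force = 208.02 + 15.67 = 223.69 million.
Numerator = 15.67 + 1.20 + 7.58 = 24.45 million.
Denominator = 223.69 + 1.20 = 224.89 million.
Broad rate = 24.45 / 224.89 = 10.87%.
Headline unemployment rate = 15.67 / 223.69 = 7.01%.

Broad underutilization rate ≈ 10.87%; headline unemployment rate ≈ 7.01%.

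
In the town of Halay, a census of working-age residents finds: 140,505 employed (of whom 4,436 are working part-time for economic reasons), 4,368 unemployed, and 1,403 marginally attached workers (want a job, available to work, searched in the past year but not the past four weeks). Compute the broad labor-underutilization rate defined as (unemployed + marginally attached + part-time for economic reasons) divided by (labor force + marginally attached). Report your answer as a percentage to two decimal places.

Broad underutilization rate ≈ 6.98%.

Labor force = 140,505 + 4,368 = 144,873.
Numerator = 4,368 + 1,403 + 4,436 = 10,207.
Denominator = 144,873 + 1,403 = 146,276.
Broad rate = 10,207 / 146,276 = 6.98%.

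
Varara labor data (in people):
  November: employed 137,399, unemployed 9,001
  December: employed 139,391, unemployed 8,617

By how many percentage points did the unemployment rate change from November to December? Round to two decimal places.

The unemployment rate changed by −0.33 percentage points.

November: labor force = 137,399 + 9,001 = 146,400; u = 9,001/146,400 = 6.15%.
December: labor force = 139,391 + 8,617 = 148,008; u = 8,617/148,008 = 5.82%.
Change = 5.82% − 6.15% = −0.33 pp.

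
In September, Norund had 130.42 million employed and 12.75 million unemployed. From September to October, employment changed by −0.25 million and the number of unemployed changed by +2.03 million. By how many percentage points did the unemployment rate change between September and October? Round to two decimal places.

September: labor force = 130.42 + 12.75 = 143.17; u = 12.75/143.17 = 8.91%.
October: labor force = 130.17 + 14.78 = 144.95; u = 14.78/144.95 = 10.20%.
Change = 10.20% − 8.91% = +1.29 pp.

The unemployment rate changed by +1.29 percentage points.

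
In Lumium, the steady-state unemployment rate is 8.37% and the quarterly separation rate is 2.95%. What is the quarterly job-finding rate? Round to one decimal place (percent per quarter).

From u* = s/(s+f): f = s·(1−u)/u.
f = 2.95 × (1 − 0.0837) / 0.0837 = 2.7031 / 0.0837 ≈ 32.3% per quarter.

Job-finding rate ≈ 32.3% per quarter.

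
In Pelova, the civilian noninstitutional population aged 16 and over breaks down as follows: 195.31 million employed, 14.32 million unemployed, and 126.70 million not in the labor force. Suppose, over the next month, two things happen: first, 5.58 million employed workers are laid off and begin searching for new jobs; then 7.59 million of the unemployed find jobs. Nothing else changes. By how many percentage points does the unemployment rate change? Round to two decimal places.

Initially, labor force = 195.31 + 14.32 = 209.63 million, so u = 14.32/209.63 = 6.83%.
After the first change, employed falls and unemployed rises by 5.58; labor force unchanged → E = 189.73, U = 19.90, labor force = 209.63 million.
After the second change, unemployed falls and employed rises by 7.59; labor force unchanged → E = 197.32, U = 12.31, labor force = 209.63 million.
New unemployment rate = 12.31 / 209.63 = 5.87%.
Change = 5.87% − 6.83% = −0.96 percentage points.

The unemployment rate changes by −0.96 percentage points.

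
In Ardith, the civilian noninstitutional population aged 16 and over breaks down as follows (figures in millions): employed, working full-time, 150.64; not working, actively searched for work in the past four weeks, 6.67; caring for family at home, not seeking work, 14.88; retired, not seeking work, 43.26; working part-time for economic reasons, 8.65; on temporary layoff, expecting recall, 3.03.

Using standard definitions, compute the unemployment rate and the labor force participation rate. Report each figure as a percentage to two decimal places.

Employed = 150.64 + 8.65 = 159.29 million (anyone who worked, including part-time for economic reasons, counts as employed).
Unemployed = 6.67 + 3.03 = 9.70 million (jobless and actively searching, or on temporary layoff).
Labor force = 159.29 + 9.70 = 168.99 million.
Not in labor force = 14.88 + 43.26 = 58.14 million (those not working and not actively searching are outside the labor force).
Civilian working-age population = 168.99 + 58.14 = 227.13 million.
Unemployment rate = 9.70 / 168.99 = 5.74%.
Labor force participation rate = 168.99 / 227.13 = 74.40%.

Unemployment rate ≈ 5.74%; labor force participation rate ≈ 74.40%.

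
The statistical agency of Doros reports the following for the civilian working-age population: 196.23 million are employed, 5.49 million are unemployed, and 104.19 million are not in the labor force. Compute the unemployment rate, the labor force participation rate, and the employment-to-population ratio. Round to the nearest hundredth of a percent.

Unemployment rate ≈ 2.72%; labor force participation rate ≈ 65.94%; employment-population ratio ≈ 64.15%.

Labor force = employed + unemployed = 196.23 + 5.49 = 201.72 million.
Working-age population = 201.72 + 104.19 = 305.91 million.
Unemployment rate = 5.49 / 201.72 = 2.72%.
Labor force participation rate = 201.72 / 305.91 = 65.94%.
Employment-population ratio = 196.23 / 305.91 = 64.15%.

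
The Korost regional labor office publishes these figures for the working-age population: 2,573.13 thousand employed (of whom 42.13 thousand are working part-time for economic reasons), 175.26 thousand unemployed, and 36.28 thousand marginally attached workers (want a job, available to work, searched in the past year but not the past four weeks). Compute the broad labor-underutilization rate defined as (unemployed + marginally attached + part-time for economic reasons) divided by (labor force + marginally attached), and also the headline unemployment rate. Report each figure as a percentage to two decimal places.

Labor force = 2,573.13 + 175.26 = 2,748.39 thousand.
Numerator = 175.26 + 36.28 + 42.13 = 253.67 thousand.
Denominator = 2,748.39 + 36.28 = 2,784.67 thousand.
Broad rate = 253.67 / 2,784.67 = 9.11%.
Headline unemployment rate = 175.26 / 2,748.39 = 6.38%.

Broad underutilization rate ≈ 9.11%; headline unemployment rate ≈ 6.38%.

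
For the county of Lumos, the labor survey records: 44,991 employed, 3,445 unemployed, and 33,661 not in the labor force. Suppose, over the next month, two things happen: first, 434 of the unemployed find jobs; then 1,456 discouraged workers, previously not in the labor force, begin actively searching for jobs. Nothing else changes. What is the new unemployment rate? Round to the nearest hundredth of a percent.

New unemployment rate ≈ 8.95%.

Initially, labor force = 44,991 + 3,445 = 48,436, so u = 3,445/48,436 = 7.11%.
After the first change, unemployed falls and employed rises by 434; labor force unchanged → E = 45,425, U = 3,011, labor force = 48,436.
After the second change, unemployed and labor force both rise by 1,456 → E = 45,425, U = 4,467, labor force = 49,892.
New unemployment rate = 4,467 / 49,892 = 8.95%.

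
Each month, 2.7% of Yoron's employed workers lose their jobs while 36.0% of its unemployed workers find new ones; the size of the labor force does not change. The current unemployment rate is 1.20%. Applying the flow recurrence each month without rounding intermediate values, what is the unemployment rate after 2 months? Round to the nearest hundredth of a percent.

Unemployment rate after two months ≈ 4.81%.

With a fixed labor force, u_{t+1} = u_t + s·(1−u_t) − f·u_t = u_t·(1−s−f) + s.
Here 1−s−f = 0.613 and s = 0.027.
u_1 = 0.012000 × 0.613 + 0.027 = 0.034356.
u_2 = 0.034356 × 0.613 + 0.027 = 0.048060.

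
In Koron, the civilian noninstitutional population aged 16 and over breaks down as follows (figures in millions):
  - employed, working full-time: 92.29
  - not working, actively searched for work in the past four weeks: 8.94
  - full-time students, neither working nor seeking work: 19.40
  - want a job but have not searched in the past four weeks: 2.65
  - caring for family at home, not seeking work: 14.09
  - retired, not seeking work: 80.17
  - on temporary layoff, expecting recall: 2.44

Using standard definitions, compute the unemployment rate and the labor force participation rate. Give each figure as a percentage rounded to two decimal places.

Employed = 92.29 million.
Unemployed = 8.94 + 2.44 = 11.38 million (jobless and actively searching, or on temporary layoff).
Labor force = 92.29 + 11.38 = 103.67 million.
Not in labor force = 19.40 + 2.65 + 14.09 + 80.17 = 116.31 million (those not working and not actively searching are outside the labor force — including those who want a job but have given up searching).
Civilian working-age population = 103.67 + 116.31 = 219.98 million.
Unemployment rate = 11.38 / 103.67 = 10.98%.
Labor force participation rate = 103.67 / 219.98 = 47.13%.

Unemployment rate ≈ 10.98%; labor force participation rate ≈ 47.13%.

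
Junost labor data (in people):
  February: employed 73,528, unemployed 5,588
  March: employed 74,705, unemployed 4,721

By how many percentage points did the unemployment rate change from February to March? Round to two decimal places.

February: labor force = 73,528 + 5,588 = 79,116; u = 5,588/79,116 = 7.06%.
March: labor force = 74,705 + 4,721 = 79,426; u = 4,721/79,426 = 5.94%.
Change = 5.94% − 7.06% = −1.12 pp.

The unemployment rate changed by −1.12 percentage points.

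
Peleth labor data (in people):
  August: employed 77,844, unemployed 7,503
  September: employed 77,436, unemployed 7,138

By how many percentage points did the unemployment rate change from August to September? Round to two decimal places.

August: labor force = 77,844 + 7,503 = 85,347; u = 7,503/85,347 = 8.79%.
September: labor force = 77,436 + 7,138 = 84,574; u = 7,138/84,574 = 8.44%.
Change = 8.44% − 8.79% = −0.35 pp.

The unemployment rate changed by −0.35 percentage points.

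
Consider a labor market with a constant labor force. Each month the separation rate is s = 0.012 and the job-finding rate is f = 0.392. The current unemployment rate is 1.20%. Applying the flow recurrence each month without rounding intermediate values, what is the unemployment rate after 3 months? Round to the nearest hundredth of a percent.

Unemployment rate after three months ≈ 2.60%.

With a fixed labor force, u_{t+1} = u_t + s·(1−u_t) − f·u_t = u_t·(1−s−f) + s.
Here 1−s−f = 0.596 and s = 0.012.
u_1 = 0.012000 × 0.596 + 0.012 = 0.019152.
u_2 = 0.019152 × 0.596 + 0.012 = 0.023415.
u_3 = 0.023415 × 0.596 + 0.012 = 0.025955.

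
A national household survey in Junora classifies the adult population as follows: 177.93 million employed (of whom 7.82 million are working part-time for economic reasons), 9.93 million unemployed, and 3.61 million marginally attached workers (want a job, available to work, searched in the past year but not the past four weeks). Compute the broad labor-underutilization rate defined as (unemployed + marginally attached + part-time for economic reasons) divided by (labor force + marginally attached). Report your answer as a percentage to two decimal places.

Broad underutilization rate ≈ 11.16%.

Labor force = 177.93 + 9.93 = 187.86 million.
Numerator = 9.93 + 3.61 + 7.82 = 21.36 million.
Denominator = 187.86 + 3.61 = 191.47 million.
Broad rate = 21.36 / 191.47 = 11.16%.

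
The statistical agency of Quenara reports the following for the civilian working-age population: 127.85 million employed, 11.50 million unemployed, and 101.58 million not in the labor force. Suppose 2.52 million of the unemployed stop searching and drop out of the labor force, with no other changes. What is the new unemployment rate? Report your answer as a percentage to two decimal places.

New unemployment rate ≈ 6.56%.

Initially, labor force = 127.85 + 11.50 = 139.35 million, so u = 11.50/139.35 = 8.25%.
After the change, unemployed and labor force both fall by 2.52 → E = 127.85, U = 8.98, labor force = 136.83 million.
New unemployment rate = 8.98 / 136.83 = 6.56%.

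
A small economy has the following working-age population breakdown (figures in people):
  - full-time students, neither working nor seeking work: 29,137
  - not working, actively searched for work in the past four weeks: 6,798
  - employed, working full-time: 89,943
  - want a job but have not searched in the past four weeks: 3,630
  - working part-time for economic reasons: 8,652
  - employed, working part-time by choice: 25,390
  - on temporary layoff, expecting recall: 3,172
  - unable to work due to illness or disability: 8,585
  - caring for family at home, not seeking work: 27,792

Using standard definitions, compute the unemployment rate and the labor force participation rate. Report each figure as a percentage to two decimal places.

Employed = 89,943 + 8,652 + 25,390 = 123,985 (anyone who worked, including part-time for economic reasons, counts as employed).
Unemployed = 6,798 + 3,172 = 9,970 (jobless and actively searching, or on temporary layoff).
Labor force = 123,985 + 9,970 = 133,955.
Not in labor force = 29,137 + 3,630 + 8,585 + 27,792 = 69,144 (those not working and not actively searching are outside the labor force — including those who want a job but have given up searching).
Civilian working-age population = 133,955 + 69,144 = 203,099.
Unemployment rate = 9,970 / 133,955 = 7.44%.
Labor force participation rate = 133,955 / 203,099 = 65.96%.

Unemployment rate ≈ 7.44%; labor force participation rate ≈ 65.96%.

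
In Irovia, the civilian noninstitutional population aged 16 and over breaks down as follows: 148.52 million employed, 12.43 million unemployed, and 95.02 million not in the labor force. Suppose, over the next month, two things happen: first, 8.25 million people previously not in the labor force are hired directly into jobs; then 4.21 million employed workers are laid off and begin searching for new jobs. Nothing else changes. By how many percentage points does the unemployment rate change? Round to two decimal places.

Initially, labor force = 148.52 + 12.43 = 160.95 million, so u = 12.43/160.95 = 7.72%.
After the first change, employed and labor force both rise by 8.25; unemployed unchanged → E = 156.77, U = 12.43, labor force = 169.20 million.
After the second change, employed falls and unemployed rises by 4.21; labor force unchanged → E = 152.56, U = 16.64, labor force = 169.20 million.
New unemployment rate = 16.64 / 169.20 = 9.83%.
Change = 9.83% − 7.72% = +2.11 percentage points.

The unemployment rate changes by +2.11 percentage points.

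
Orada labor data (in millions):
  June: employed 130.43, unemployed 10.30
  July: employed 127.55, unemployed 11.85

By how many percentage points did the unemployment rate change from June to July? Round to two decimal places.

The unemployment rate changed by +1.18 percentage points.

June: labor force = 130.43 + 10.30 = 140.73; u = 10.30/140.73 = 7.32%.
July: labor force = 127.55 + 11.85 = 139.40; u = 11.85/139.40 = 8.50%.
Change = 8.50% − 7.32% = +1.18 pp.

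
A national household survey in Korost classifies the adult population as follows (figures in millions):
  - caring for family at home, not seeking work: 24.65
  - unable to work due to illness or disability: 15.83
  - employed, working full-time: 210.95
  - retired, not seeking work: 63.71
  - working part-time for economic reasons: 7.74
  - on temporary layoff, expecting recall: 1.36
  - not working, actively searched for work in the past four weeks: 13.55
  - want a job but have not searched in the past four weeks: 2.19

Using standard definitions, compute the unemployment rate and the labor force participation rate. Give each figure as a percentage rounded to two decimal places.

Employed = 210.95 + 7.74 = 218.69 million (anyone who worked, including part-time for economic reasons, counts as employed).
Unemployed = 1.36 + 13.55 = 14.91 million (jobless and actively searching, or on temporary layoff).
Labor force = 218.69 + 14.91 = 233.60 million.
Not in labor force = 24.65 + 15.83 + 63.71 + 2.19 = 106.38 million (those not working and not actively searching are outside the labor force — including those who want a job but have given up searching).
Civilian working-age population = 233.60 + 106.38 = 339.98 million.
Unemployment rate = 14.91 / 233.60 = 6.38%.
Labor force participation rate = 233.60 / 339.98 = 68.71%.

Unemployment rate ≈ 6.38%; labor force participation rate ≈ 68.71%.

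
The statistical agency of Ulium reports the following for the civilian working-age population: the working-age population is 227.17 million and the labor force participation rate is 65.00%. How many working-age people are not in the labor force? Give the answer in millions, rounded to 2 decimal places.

Share not in the labor force = 1 − 0.6500 = 0.3500.
Not in labor force = 0.3500 × 227.17 ≈ 79.51 million.

About 79.51 million are not in the labor force.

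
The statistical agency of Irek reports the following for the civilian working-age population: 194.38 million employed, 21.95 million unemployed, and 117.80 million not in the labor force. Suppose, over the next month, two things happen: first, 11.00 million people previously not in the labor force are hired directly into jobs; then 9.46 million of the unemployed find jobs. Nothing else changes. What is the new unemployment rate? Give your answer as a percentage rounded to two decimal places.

New unemployment rate ≈ 5.49%.

Initially, labor force = 194.38 + 21.95 = 216.33 million, so u = 21.95/216.33 = 10.15%.
After the first change, employed and labor force both rise by 11.00; unemployed unchanged → E = 205.38, U = 21.95, labor force = 227.33 million.
After the second change, unemployed falls and employed rises by 9.46; labor force unchanged → E = 214.84, U = 12.49, labor force = 227.33 million.
New unemployment rate = 12.49 / 227.33 = 5.49%.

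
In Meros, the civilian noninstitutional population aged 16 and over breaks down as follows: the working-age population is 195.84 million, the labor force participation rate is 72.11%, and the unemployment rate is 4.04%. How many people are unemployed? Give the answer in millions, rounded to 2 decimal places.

About 5.71 million are unemployed.

Labor force = 0.7211 × 195.84 = 141.22 million.
Unemployed = 0.0404 × 141.22 ≈ 5.71 million.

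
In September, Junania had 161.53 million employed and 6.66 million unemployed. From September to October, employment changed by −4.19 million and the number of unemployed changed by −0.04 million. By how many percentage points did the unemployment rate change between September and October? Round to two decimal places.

September: labor force = 161.53 + 6.66 = 168.19; u = 6.66/168.19 = 3.96%.
October: labor force = 157.34 + 6.62 = 163.96; u = 6.62/163.96 = 4.04%.
Change = 4.04% − 3.96% = +0.08 pp.

The unemployment rate changed by +0.08 percentage points.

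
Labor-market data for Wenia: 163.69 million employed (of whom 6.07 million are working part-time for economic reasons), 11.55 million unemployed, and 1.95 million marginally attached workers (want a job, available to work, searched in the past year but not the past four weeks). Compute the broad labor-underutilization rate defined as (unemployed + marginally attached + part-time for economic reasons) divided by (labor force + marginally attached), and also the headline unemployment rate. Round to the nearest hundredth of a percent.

Labor force = 163.69 + 11.55 = 175.24 million.
Numerator = 11.55 + 1.95 + 6.07 = 19.57 million.
Denominator = 175.24 + 1.95 = 177.19 million.
Broad rate = 19.57 / 177.19 = 11.04%.
Headline unemployment rate = 11.55 / 175.24 = 6.59%.

Broad underutilization rate ≈ 11.04%; headline unemployment rate ≈ 6.59%.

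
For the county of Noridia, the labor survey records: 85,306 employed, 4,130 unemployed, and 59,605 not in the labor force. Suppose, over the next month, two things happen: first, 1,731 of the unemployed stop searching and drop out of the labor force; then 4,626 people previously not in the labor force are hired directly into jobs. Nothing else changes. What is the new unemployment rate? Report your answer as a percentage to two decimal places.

New unemployment rate ≈ 2.60%.

Initially, labor force = 85,306 + 4,130 = 89,436, so u = 4,130/89,436 = 4.62%.
After the first change, unemployed and labor force both fall by 1,731 → E = 85,306, U = 2,399, labor force = 87,705.
After the second change, employed and labor force both rise by 4,626; unemployed unchanged → E = 89,932, U = 2,399, labor force = 92,331.
New unemployment rate = 2,399 / 92,331 = 2.60%.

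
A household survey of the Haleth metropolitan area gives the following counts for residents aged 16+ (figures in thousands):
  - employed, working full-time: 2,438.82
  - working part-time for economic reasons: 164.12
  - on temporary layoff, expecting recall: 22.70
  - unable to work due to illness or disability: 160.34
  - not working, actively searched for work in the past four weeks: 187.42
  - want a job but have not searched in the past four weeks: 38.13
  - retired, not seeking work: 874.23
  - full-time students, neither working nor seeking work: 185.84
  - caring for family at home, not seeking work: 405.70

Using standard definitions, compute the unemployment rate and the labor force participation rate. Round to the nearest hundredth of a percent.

Employed = 2,438.82 + 164.12 = 2,602.94 thousand (anyone who worked, including part-time for economic reasons, counts as employed).
Unemployed = 22.70 + 187.42 = 210.12 thousand (jobless and actively searching, or on temporary layoff).
Labor force = 2,602.94 + 210.12 = 2,813.06 thousand.
Not in labor force = 160.34 + 38.13 + 874.23 + 185.84 + 405.70 = 1,664.24 thousand (those not working and not actively searching are outside the labor force — including those who want a job but have given up searching).
Civilian working-age population = 2,813.06 + 1,664.24 = 4,477.30 thousand.
Unemployment rate = 210.12 / 2,813.06 = 7.47%.
Labor force participation rate = 2,813.06 / 4,477.30 = 62.83%.

Unemployment rate ≈ 7.47%; labor force participation rate ≈ 62.83%.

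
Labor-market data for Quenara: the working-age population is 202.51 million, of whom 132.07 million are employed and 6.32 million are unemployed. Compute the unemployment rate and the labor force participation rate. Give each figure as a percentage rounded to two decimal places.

Unemployment rate ≈ 4.57%; labor force participation rate ≈ 68.34%.

Labor force = employed + unemployed = 132.07 + 6.32 = 138.39 million.
Unemployment rate = 6.32 / 138.39 = 4.57%.
Labor force participation rate = 138.39 / 202.51 = 68.34%.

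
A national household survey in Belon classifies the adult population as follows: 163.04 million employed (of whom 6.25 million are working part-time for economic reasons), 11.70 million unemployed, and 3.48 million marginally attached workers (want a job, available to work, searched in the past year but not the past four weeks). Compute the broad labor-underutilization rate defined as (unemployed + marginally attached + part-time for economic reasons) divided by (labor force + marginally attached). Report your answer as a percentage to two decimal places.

Broad underutilization rate ≈ 12.02%.

Labor force = 163.04 + 11.70 = 174.74 million.
Numerator = 11.70 + 3.48 + 6.25 = 21.43 million.
Denominator = 174.74 + 3.48 = 178.22 million.
Broad rate = 21.43 / 178.22 = 12.02%.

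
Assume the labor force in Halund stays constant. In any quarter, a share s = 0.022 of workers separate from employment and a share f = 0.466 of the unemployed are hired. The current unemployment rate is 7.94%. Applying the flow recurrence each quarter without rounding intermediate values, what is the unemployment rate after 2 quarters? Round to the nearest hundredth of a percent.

Unemployment rate after two quarters ≈ 5.41%.

With a fixed labor force, u_{t+1} = u_t + s·(1−u_t) − f·u_t = u_t·(1−s−f) + s.
Here 1−s−f = 0.512 and s = 0.022.
u_1 = 0.079400 × 0.512 + 0.022 = 0.062653.
u_2 = 0.062653 × 0.512 + 0.022 = 0.054078.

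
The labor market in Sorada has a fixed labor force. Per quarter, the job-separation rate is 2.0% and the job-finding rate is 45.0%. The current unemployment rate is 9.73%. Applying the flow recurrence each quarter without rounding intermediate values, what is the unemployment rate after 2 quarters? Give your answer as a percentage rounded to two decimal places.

Unemployment rate after two quarters ≈ 5.79%.

With a fixed labor force, u_{t+1} = u_t + s·(1−u_t) − f·u_t = u_t·(1−s−f) + s.
Here 1−s−f = 0.530 and s = 0.020.
u_1 = 0.097300 × 0.530 + 0.020 = 0.071569.
u_2 = 0.071569 × 0.530 + 0.020 = 0.057932.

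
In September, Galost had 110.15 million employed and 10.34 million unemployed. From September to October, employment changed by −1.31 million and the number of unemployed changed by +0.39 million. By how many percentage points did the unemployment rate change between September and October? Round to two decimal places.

September: labor force = 110.15 + 10.34 = 120.49; u = 10.34/120.49 = 8.58%.
October: labor force = 108.84 + 10.73 = 119.57; u = 10.73/119.57 = 8.97%.
Change = 8.97% − 8.58% = +0.39 pp.

The unemployment rate changed by +0.39 percentage points.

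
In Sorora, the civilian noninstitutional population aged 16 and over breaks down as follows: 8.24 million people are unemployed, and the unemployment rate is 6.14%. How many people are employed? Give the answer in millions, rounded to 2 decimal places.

About 125.96 million are employed.

Labor force = U / u = 8.24 / 0.0614 ≈ 134.20 million.
Employed = labor force − unemployed = 134.20 − 8.24 = 125.96 million.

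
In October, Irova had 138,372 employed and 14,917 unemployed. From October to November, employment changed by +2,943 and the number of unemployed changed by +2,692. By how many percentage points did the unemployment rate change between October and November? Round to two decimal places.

The unemployment rate changed by +1.35 percentage points.

October: labor force = 138,372 + 14,917 = 153,289; u = 14,917/153,289 = 9.73%.
November: labor force = 141,315 + 17,609 = 158,924; u = 17,609/158,924 = 11.08%.
Change = 11.08% − 9.73% = +1.35 pp.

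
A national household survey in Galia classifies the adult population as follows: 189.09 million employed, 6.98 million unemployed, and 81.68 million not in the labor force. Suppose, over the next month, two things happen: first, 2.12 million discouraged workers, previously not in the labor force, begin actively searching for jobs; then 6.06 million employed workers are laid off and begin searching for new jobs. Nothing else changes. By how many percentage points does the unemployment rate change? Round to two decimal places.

The unemployment rate changes by +4.09 percentage points.

Initially, labor force = 189.09 + 6.98 = 196.07 million, so u = 6.98/196.07 = 3.56%.
After the first change, unemployed and labor force both rise by 2.12 → E = 189.09, U = 9.10, labor force = 198.19 million.
After the second change, employed falls and unemployed rises by 6.06; labor force unchanged → E = 183.03, U = 15.16, labor force = 198.19 million.
New unemployment rate = 15.16 / 198.19 = 7.65%.
Change = 7.65% − 3.56% = +4.09 percentage points.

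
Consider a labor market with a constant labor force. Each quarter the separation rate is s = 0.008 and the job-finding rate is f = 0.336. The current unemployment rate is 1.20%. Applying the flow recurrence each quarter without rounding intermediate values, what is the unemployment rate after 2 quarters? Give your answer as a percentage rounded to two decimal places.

With a fixed labor force, u_{t+1} = u_t + s·(1−u_t) − f·u_t = u_t·(1−s−f) + s.
Here 1−s−f = 0.656 and s = 0.008.
u_1 = 0.012000 × 0.656 + 0.008 = 0.015872.
u_2 = 0.015872 × 0.656 + 0.008 = 0.018412.

Unemployment rate after two quarters ≈ 1.84%.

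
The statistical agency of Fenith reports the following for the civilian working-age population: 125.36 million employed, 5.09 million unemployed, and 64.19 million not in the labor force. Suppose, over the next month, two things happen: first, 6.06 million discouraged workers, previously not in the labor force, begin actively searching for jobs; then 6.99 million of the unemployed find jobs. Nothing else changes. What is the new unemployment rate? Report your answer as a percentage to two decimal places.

Initially, labor force = 125.36 + 5.09 = 130.45 million, so u = 5.09/130.45 = 3.90%.
After the first change, unemployed and labor force both rise by 6.06 → E = 125.36, U = 11.15, labor force = 136.51 million.
After the second change, unemployed falls and employed rises by 6.99; labor force unchanged → E = 132.35, U = 4.16, labor force = 136.51 million.
New unemployment rate = 4.16 / 136.51 = 3.05%.

New unemployment rate ≈ 3.05%.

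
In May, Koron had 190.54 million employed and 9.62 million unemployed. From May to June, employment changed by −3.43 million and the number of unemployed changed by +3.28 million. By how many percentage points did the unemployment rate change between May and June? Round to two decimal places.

The unemployment rate changed by +1.64 percentage points.

May: labor force = 190.54 + 9.62 = 200.16; u = 9.62/200.16 = 4.81%.
June: labor force = 187.11 + 12.90 = 200.01; u = 12.90/200.01 = 6.45%.
Change = 6.45% − 4.81% = +1.64 pp.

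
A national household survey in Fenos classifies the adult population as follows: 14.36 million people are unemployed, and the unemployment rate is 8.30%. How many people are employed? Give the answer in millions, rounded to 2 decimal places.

About 158.65 million are employed.

Labor force = U / u = 14.36 / 0.0830 ≈ 173.01 million.
Employed = labor force − unemployed = 173.01 − 14.36 = 158.65 million.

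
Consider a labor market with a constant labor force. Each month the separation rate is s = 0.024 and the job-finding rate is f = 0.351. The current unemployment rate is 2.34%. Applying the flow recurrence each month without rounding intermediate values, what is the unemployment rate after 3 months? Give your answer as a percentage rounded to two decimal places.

Unemployment rate after three months ≈ 5.41%.

With a fixed labor force, u_{t+1} = u_t + s·(1−u_t) − f·u_t = u_t·(1−s−f) + s.
Here 1−s−f = 0.625 and s = 0.024.
u_1 = 0.023400 × 0.625 + 0.024 = 0.038625.
u_2 = 0.038625 × 0.625 + 0.024 = 0.048141.
u_3 = 0.048141 × 0.625 + 0.024 = 0.054088.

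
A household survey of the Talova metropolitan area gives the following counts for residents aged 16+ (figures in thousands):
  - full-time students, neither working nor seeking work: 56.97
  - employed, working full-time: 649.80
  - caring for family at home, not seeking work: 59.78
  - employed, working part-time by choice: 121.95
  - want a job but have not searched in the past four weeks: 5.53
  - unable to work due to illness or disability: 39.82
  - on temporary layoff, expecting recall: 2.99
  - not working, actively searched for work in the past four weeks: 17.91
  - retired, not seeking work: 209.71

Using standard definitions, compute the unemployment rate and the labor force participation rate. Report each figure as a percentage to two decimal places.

Unemployment rate ≈ 2.64%; labor force participation rate ≈ 68.07%.

Employed = 649.80 + 121.95 = 771.75 thousand.
Unemployed = 2.99 + 17.91 = 20.90 thousand (jobless and actively searching, or on temporary layoff).
Labor force = 771.75 + 20.90 = 792.65 thousand.
Not in labor force = 56.97 + 59.78 + 5.53 + 39.82 + 209.71 = 371.81 thousand (those not working and not actively searching are outside the labor force — including those who want a job but have given up searching).
Civilian working-age population = 792.65 + 371.81 = 1,164.46 thousand.
Unemployment rate = 20.90 / 792.65 = 2.64%.
Labor force participation rate = 792.65 / 1,164.46 = 68.07%.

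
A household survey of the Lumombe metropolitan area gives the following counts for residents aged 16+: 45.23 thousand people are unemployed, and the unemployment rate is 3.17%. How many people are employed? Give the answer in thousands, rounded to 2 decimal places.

Labor force = U / u = 45.23 / 0.0317 ≈ 1,426.81 thousand.
Employed = labor force − unemployed = 1,426.81 − 45.23 = 1,381.58 thousand.

About 1,381.58 thousand are employed.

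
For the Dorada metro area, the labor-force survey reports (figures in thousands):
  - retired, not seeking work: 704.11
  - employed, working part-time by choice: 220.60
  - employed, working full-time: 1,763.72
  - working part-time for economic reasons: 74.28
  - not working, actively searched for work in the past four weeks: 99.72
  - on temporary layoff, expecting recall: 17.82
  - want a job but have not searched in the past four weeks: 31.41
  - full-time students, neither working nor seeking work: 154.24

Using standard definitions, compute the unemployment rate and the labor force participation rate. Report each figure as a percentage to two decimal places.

Employed = 220.60 + 1,763.72 + 74.28 = 2,058.60 thousand (anyone who worked, including part-time for economic reasons, counts as employed).
Unemployed = 99.72 + 17.82 = 117.54 thousand (jobless and actively searching, or on temporary layoff).
Labor force = 2,058.60 + 117.54 = 2,176.14 thousand.
Not in labor force = 704.11 + 31.41 + 154.24 = 889.76 thousand (those not working and not actively searching are outside the labor force — including those who want a job but have given up searching).
Civilian working-age population = 2,176.14 + 889.76 = 3,065.90 thousand.
Unemployment rate = 117.54 / 2,176.14 = 5.40%.
Labor force participation rate = 2,176.14 / 3,065.90 = 70.98%.

Unemployment rate ≈ 5.40%; labor force participation rate ≈ 70.98%.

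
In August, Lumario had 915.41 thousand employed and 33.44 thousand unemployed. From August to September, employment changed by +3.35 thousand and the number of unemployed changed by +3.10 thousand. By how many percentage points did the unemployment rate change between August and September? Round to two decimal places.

August: labor force = 915.41 + 33.44 = 948.85; u = 33.44/948.85 = 3.52%.
September: labor force = 918.76 + 36.54 = 955.30; u = 36.54/955.30 = 3.82%.
Change = 3.82% − 3.52% = +0.30 pp.

The unemployment rate changed by +0.30 percentage points.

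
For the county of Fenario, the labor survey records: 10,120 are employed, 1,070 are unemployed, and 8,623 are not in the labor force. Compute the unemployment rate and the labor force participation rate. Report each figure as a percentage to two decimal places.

Unemployment rate ≈ 9.56%; labor force participation rate ≈ 56.48%.

Labor force = employed + unemployed = 10,120 + 1,070 = 11,190.
Working-age population = 11,190 + 8,623 = 19,813.
Unemployment rate = 1,070 / 11,190 = 9.56%.
Labor force participation rate = 11,190 / 19,813 = 56.48%.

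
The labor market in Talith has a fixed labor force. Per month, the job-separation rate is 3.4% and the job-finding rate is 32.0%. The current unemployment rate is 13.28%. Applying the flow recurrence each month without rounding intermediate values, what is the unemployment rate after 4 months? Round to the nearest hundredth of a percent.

Unemployment rate after four months ≈ 10.24%.

With a fixed labor force, u_{t+1} = u_t + s·(1−u_t) − f·u_t = u_t·(1−s−f) + s.
Here 1−s−f = 0.646 and s = 0.034.
u_1 = 0.132800 × 0.646 + 0.034 = 0.119789.
u_2 = 0.119789 × 0.646 + 0.034 = 0.111384.
u_3 = 0.111384 × 0.646 + 0.034 = 0.105954.
u_4 = 0.105954 × 0.646 + 0.034 = 0.102446.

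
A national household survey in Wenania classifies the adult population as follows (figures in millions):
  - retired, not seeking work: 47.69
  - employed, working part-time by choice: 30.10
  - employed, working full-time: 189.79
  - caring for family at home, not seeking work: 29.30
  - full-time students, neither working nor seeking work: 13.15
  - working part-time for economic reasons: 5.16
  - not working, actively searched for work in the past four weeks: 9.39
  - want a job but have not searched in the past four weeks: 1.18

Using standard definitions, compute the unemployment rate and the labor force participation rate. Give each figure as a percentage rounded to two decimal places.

Unemployment rate ≈ 4.01%; labor force participation rate ≈ 71.97%.

Employed = 30.10 + 189.79 + 5.16 = 225.05 million (anyone who worked, including part-time for economic reasons, counts as employed).
Unemployed = 9.39 million.
Labor force = 225.05 + 9.39 = 234.44 million.
Not in labor force = 47.69 + 29.30 + 13.15 + 1.18 = 91.32 million (those not working and not actively searching are outside the labor force — including those who want a job but have given up searching).
Civilian working-age population = 234.44 + 91.32 = 325.76 million.
Unemployment rate = 9.39 / 234.44 = 4.01%.
Labor force participation rate = 234.44 / 325.76 = 71.97%.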